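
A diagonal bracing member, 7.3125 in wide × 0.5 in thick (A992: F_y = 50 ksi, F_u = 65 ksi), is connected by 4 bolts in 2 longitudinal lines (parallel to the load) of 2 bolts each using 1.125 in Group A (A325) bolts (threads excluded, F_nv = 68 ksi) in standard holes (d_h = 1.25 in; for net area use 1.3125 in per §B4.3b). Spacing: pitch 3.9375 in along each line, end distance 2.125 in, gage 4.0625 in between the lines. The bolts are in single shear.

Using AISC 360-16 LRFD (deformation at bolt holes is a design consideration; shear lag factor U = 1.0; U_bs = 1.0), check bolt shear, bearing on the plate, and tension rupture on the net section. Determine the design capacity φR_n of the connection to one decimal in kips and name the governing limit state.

114.3 kips (net-section rupture governs)

Bolt shear: A_b = π(1.125)²/4 = 0.99402 in². φR_n = 0.75 × 68 × 0.99402 × 4 × 1 = 202.8 kips.
Bearing (0.5 in plate, F_u = 65 ksi): end bolts L_c = 2.125 − 1.25/2 = 1.5, R_n = min(1.2×1.5×0.5×65, 2.4×1.125×0.5×65) = 58.5 kips/bolt; interior L_c = 3.9375 − 1.25 = 2.6875, R_n = 87.75 kips/bolt. φR_n = 0.75 × (2×58.5 + 2×87.75) = 219.4 kips.
Tension rupture (net): A_n = (7.3125 − 2×1.3125)×0.5 = 2.3438 in² (U = 1.0, A_e = A_n). φR_n = 0.75 × 65 × 2.3438 = 114.3 kips.
Governing: min(202.8, 219.4, 114.3) = 114.3 kips → net-section rupture.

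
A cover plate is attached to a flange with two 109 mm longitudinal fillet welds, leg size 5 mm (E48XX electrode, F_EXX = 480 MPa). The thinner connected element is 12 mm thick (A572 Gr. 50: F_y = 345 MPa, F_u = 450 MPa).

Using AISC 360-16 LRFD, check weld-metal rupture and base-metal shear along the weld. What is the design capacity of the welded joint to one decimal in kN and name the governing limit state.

166.5 kN (weld metal governs)

Weld metal: throat = 0.707×5 = 3.535 mm, L = 2×109 = 218 mm. φR_n = 0.75 × 0.6 × 480 × 3.535 × 218 = 166.5 kN.
Base metal shear (12 mm plate): yield φR_n = 1.0×0.6×345×12×218 = 541.5 kN; rupture φR_n = 0.75×0.6×450×12×218 = 529.7 kN; take 529.7 kN (rupture).
Governing: min(166.5, 529.7) = 166.5 kN → weld metal.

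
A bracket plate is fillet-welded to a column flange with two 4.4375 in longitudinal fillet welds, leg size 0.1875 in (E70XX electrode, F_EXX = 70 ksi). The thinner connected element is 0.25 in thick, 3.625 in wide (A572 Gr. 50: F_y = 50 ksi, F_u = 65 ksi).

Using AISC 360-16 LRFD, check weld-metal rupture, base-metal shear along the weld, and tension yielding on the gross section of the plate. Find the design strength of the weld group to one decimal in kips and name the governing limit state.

Weld metal: throat = 0.707×0.1875 = 0.13256 in, L = 2×4.4375 = 8.875 in. φR_n = 0.75 × 0.6 × 70 × 0.13256 × 8.875 = 37.1 kips.
Base metal shear (0.25 in plate): yield φR_n = 1.0×0.6×50×0.25×8.875 = 66.6 kips; rupture φR_n = 0.75×0.6×65×0.25×8.875 = 64.9 kips; take 64.9 kips (rupture).
Tension yield (gross): A_g = 3.625×0.25 = 0.90625 in². φR_n = 0.90 × 50 × 0.90625 = 40.8 kips.
Governing: min(37.1, 64.9, 40.8) = 37.1 kips → weld metal.

37.1 kips (weld metal governs)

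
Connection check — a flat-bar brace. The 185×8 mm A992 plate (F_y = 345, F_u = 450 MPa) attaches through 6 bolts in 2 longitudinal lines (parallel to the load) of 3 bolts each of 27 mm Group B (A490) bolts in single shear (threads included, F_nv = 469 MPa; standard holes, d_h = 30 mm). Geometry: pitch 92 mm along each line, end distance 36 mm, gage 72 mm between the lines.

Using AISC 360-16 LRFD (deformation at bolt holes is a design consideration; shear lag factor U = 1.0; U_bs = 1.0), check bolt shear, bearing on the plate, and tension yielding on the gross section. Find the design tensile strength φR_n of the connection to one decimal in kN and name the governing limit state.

Bolt shear: A_b = π(27)²/4 = 572.56 mm². φR_n = 0.75 × 469 × 572.56 × 6 × 1 = 1208.4 kN.
Bearing (8 mm plate, F_u = 450 MPa): end bolts L_c = 36 − 30/2 = 21, R_n = min(1.2×21×8×450, 2.4×27×8×450) = 90.72 kN/bolt; interior L_c = 92 − 30 = 62, R_n = 233.28 kN/bolt. φR_n = 0.75 × (2×90.72 + 4×233.28) = 835.9 kN.
Tension yield (gross): A_g = 185×8 = 1480 mm². φR_n = 0.90 × 345 × 1480 = 459.5 kN.
Governing: min(1208.4, 835.9, 459.5) = 459.5 kN → gross-section yield.

459.5 kN (gross-section yield governs)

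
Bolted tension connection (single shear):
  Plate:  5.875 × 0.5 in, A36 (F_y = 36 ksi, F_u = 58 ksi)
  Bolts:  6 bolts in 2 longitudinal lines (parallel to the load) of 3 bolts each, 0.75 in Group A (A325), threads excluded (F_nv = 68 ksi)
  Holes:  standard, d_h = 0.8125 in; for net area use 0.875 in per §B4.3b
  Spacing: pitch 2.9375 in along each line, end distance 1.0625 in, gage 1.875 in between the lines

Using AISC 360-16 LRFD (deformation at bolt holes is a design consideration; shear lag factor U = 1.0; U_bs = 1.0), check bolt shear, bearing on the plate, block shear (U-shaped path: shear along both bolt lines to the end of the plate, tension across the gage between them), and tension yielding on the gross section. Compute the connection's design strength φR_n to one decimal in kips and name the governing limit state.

Bolt shear: A_b = π(0.75)²/4 = 0.44179 in². φR_n = 0.75 × 68 × 0.44179 × 6 × 1 = 135.2 kips.
Bearing (0.5 in plate, F_u = 58 ksi): end bolts L_c = 1.0625 − 0.8125/2 = 0.65625, R_n = min(1.2×0.65625×0.5×58, 2.4×0.75×0.5×58) = 22.838 kips/bolt; interior L_c = 2.9375 − 0.8125 = 2.125, R_n = 52.2 kips/bolt. φR_n = 0.75 × (2×22.838 + 4×52.2) = 190.9 kips.
Block shear: shear path 2×[1.0625+2×2.9375] = 2×6.9375 in, A_gv = 6.9375, A_nv = 2×(6.9375 − 2.5×0.875)×0.5 = 4.75 in²; tension across gage: (1.875 − 1×0.875)×0.5 = 0.5 in². R_n = min(0.6×58×4.75, 0.6×36×6.9375) + 1.0×58×0.5 = min(165.3, 149.85) + 29 = 178.85 kips. φR_n = 0.75 × 178.85 = 134.1 kips.
Tension yield (gross): A_g = 5.875×0.5 = 2.9375 in². φR_n = 0.90 × 36 × 2.9375 = 95.2 kips.
Governing: min(135.2, 190.9, 134.1, 95.2) = 95.2 kips → gross-section yield.

95.2 kips (gross-section yield governs)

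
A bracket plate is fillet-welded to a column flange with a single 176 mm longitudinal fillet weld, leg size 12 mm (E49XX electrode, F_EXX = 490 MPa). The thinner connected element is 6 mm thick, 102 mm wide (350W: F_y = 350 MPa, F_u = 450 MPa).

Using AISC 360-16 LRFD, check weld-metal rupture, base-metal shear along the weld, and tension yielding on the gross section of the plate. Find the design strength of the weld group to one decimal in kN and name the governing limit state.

192.8 kN (gross-section yield governs)

Weld metal: throat = 0.707×12 = 8.484 mm, L = 176 mm. φR_n = 0.75 × 0.6 × 490 × 8.484 × 176 = 329.2 kN.
Base metal shear (6 mm plate): yield φR_n = 1.0×0.6×350×6×176 = 221.8 kN; rupture φR_n = 0.75×0.6×450×6×176 = 213.8 kN; take 213.8 kN (rupture).
Tension yield (gross): A_g = 102×6 = 612 mm². φR_n = 0.90 × 350 × 612 = 192.8 kN.
Governing: min(329.2, 213.8, 192.8) = 192.8 kN → gross-section yield.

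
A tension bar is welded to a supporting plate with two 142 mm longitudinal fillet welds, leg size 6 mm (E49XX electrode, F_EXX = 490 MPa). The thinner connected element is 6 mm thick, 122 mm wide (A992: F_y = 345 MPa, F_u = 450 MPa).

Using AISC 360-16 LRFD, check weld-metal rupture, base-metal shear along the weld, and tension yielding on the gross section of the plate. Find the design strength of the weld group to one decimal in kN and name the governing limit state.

227.3 kN (gross-section yield governs)

Weld metal: throat = 0.707×6 = 4.242 mm, L = 2×142 = 284 mm. φR_n = 0.75 × 0.6 × 490 × 4.242 × 284 = 265.6 kN.
Base metal shear (6 mm plate): yield φR_n = 1.0×0.6×345×6×284 = 352.7 kN; rupture φR_n = 0.75×0.6×450×6×284 = 345.1 kN; take 345.1 kN (rupture).
Tension yield (gross): A_g = 122×6 = 732 mm². φR_n = 0.90 × 345 × 732 = 227.3 kN.
Governing: min(265.6, 345.1, 227.3) = 227.3 kN → gross-section yield.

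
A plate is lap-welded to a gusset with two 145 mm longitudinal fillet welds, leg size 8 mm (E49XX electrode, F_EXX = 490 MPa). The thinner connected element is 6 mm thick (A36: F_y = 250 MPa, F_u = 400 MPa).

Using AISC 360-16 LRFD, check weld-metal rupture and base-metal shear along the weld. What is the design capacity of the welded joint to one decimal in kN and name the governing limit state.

261.0 kN (base-metal shear governs)

Weld metal: throat = 0.707×8 = 5.656 mm, L = 2×145 = 290 mm. φR_n = 0.75 × 0.6 × 490 × 5.656 × 290 = 361.7 kN.
Base metal shear (6 mm plate): yield φR_n = 1.0×0.6×250×6×290 = 261.0 kN; rupture φR_n = 0.75×0.6×400×6×290 = 313.2 kN; take 261.0 kN (yield).
Governing: min(361.7, 261.0) = 261.0 kN → base-metal shear.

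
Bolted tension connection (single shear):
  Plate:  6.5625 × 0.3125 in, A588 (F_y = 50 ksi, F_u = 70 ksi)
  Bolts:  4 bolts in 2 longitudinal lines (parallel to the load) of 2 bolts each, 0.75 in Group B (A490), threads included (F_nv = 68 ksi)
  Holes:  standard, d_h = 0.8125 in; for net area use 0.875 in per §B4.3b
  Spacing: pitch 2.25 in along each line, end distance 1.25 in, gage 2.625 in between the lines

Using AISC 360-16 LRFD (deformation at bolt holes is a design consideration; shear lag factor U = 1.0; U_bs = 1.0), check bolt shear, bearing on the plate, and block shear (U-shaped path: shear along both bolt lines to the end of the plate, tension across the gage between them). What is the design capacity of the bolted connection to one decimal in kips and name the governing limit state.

Bolt shear: A_b = π(0.75)²/4 = 0.44179 in². φR_n = 0.75 × 68 × 0.44179 × 4 × 1 = 90.1 kips.
Bearing (0.3125 in plate, F_u = 70 ksi): end bolts L_c = 1.25 − 0.8125/2 = 0.84375, R_n = min(1.2×0.84375×0.3125×70, 2.4×0.75×0.3125×70) = 22.148 kips/bolt; interior L_c = 2.25 − 0.8125 = 1.4375, R_n = 37.734 kips/bolt. φR_n = 0.75 × (2×22.148 + 2×37.734) = 89.8 kips.
Block shear: shear path 2×[1.25+1×2.25] = 2×3.5 in, A_gv = 2.1875, A_nv = 2×(3.5 − 1.5×0.875)×0.3125 = 1.3672 in²; tension across gage: (2.625 − 1×0.875)×0.3125 = 0.54688 in². R_n = min(0.6×70×1.3672, 0.6×50×2.1875) + 1.0×70×0.54688 = min(57.422, 65.625) + 38.282 = 95.704 kips. φR_n = 0.75 × 95.704 = 71.8 kips.
Governing: min(90.1, 89.8, 71.8) = 71.8 kips → block shear.

71.8 kips (block shear governs)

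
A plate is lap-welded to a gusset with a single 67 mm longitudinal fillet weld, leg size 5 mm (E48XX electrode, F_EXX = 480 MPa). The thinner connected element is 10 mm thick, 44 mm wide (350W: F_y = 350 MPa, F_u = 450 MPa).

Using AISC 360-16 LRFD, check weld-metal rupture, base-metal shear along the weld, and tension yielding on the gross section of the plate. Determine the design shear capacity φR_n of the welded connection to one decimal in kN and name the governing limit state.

51.2 kN (weld metal governs)

Weld metal: throat = 0.707×5 = 3.535 mm, L = 67 mm. φR_n = 0.75 × 0.6 × 480 × 3.535 × 67 = 51.2 kN.
Base metal shear (10 mm plate): yield φR_n = 1.0×0.6×350×10×67 = 140.7 kN; rupture φR_n = 0.75×0.6×450×10×67 = 135.7 kN; take 135.7 kN (rupture).
Tension yield (gross): A_g = 44×10 = 440 mm². φR_n = 0.90 × 350 × 440 = 138.6 kN.
Governing: min(51.2, 135.7, 138.6) = 51.2 kN → weld metal.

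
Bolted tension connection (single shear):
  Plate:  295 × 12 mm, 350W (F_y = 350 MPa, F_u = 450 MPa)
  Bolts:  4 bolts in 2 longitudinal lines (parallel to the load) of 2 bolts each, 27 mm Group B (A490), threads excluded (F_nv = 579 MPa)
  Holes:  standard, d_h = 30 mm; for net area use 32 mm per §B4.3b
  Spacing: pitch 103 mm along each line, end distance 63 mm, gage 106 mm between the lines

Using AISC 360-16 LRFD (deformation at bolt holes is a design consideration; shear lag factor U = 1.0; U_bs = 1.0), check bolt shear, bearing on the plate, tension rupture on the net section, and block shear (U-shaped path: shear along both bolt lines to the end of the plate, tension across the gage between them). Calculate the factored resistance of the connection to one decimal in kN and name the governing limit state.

Bolt shear: A_b = π(27)²/4 = 572.56 mm². φR_n = 0.75 × 579 × 572.56 × 4 × 1 = 994.5 kN.
Bearing (12 mm plate, F_u = 450 MPa): end bolts L_c = 63 − 30/2 = 48, R_n = min(1.2×48×12×450, 2.4×27×12×450) = 311.04 kN/bolt; interior L_c = 103 − 30 = 73, R_n = 349.92 kN/bolt. φR_n = 0.75 × (2×311.04 + 2×349.92) = 991.4 kN.
Tension rupture (net): A_n = (295 − 2×32)×12 = 2772 mm² (U = 1.0, A_e = A_n). φR_n = 0.75 × 450 × 2772 = 935.6 kN.
Block shear: shear path 2×[63+1×103] = 2×166 mm, A_gv = 3984, A_nv = 2×(166 − 1.5×32)×12 = 2832 mm²; tension across gage: (106 − 1×32)×12 = 888 mm². R_n = min(0.6×450×2832, 0.6×350×3984) + 1.0×450×888 = min(764.64, 836.64) + 399.6 = 1164.2 kN. φR_n = 0.75 × 1164.2 = 873.2 kN.
Governing: min(994.5, 991.4, 935.6, 873.2) = 873.2 kN → block shear.

873.2 kN (block shear governs)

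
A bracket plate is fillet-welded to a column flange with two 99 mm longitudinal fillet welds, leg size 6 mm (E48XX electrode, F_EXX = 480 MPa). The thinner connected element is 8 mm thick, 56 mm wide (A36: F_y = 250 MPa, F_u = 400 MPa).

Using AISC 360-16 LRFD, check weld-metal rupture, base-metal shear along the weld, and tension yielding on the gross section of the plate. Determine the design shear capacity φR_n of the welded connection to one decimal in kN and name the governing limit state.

100.8 kN (gross-section yield governs)

Weld metal: throat = 0.707×6 = 4.242 mm, L = 2×99 = 198 mm. φR_n = 0.75 × 0.6 × 480 × 4.242 × 198 = 181.4 kN.
Base metal shear (8 mm plate): yield φR_n = 1.0×0.6×250×8×198 = 237.6 kN; rupture φR_n = 0.75×0.6×400×8×198 = 285.1 kN; take 237.6 kN (yield).
Tension yield (gross): A_g = 56×8 = 448 mm². φR_n = 0.90 × 250 × 448 = 100.8 kN.
Governing: min(181.4, 237.6, 100.8) = 100.8 kN → gross-section yield.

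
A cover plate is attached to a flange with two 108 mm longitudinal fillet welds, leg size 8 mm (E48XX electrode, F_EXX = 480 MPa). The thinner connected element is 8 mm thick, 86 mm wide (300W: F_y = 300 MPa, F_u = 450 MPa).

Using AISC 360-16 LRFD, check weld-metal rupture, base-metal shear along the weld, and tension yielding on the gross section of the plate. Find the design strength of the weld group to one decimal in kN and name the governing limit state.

Weld metal: throat = 0.707×8 = 5.656 mm, L = 2×108 = 216 mm. φR_n = 0.75 × 0.6 × 480 × 5.656 × 216 = 263.9 kN.
Base metal shear (8 mm plate): yield φR_n = 1.0×0.6×300×8×216 = 311.0 kN; rupture φR_n = 0.75×0.6×450×8×216 = 349.9 kN; take 311.0 kN (yield).
Tension yield (gross): A_g = 86×8 = 688 mm². φR_n = 0.90 × 300 × 688 = 185.8 kN.
Governing: min(263.9, 311.0, 185.8) = 185.8 kN → gross-section yield.

185.8 kN (gross-section yield governs)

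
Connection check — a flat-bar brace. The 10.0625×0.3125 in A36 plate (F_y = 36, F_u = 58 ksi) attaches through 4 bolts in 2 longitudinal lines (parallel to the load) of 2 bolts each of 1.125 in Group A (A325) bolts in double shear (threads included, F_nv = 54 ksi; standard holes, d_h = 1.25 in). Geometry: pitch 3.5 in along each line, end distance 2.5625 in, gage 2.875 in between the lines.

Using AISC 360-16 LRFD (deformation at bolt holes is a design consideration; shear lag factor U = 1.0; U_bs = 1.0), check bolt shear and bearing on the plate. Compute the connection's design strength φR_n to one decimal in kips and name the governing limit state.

Bolt shear: A_b = π(1.125)²/4 = 0.99402 in². φR_n = 0.75 × 54 × 0.99402 × 4 × 2 = 322.1 kips.
Bearing (0.3125 in plate, F_u = 58 ksi): end bolts L_c = 2.5625 − 1.25/2 = 1.9375, R_n = min(1.2×1.9375×0.3125×58, 2.4×1.125×0.3125×58) = 42.141 kips/bolt; interior L_c = 3.5 − 1.25 = 2.25, R_n = 48.938 kips/bolt. φR_n = 0.75 × (2×42.141 + 2×48.938) = 136.6 kips.
Governing: min(322.1, 136.6) = 136.6 kips → bearing.

136.6 kips (bearing governs)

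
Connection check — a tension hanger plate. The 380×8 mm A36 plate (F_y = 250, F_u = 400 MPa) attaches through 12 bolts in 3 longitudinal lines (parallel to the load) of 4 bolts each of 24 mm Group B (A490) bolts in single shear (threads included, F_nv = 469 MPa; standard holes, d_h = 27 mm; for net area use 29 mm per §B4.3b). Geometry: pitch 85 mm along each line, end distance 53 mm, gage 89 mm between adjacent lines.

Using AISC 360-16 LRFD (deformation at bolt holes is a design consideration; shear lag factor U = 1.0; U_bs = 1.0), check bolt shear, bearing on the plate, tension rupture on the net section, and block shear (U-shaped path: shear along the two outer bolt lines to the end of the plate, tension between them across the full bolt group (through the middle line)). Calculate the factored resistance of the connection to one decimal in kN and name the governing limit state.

703.2 kN (net-section rupture governs)

Bolt shear: A_b = π(24)²/4 = 452.39 mm². φR_n = 0.75 × 469 × 452.39 × 12 × 1 = 1909.5 kN.
Bearing (8 mm plate, F_u = 400 MPa): end bolts L_c = 53 − 27/2 = 39.5, R_n = min(1.2×39.5×8×400, 2.4×24×8×400) = 151.68 kN/bolt; interior L_c = 85 − 27 = 58, R_n = 184.32 kN/bolt. φR_n = 0.75 × (3×151.68 + 9×184.32) = 1585.4 kN.
Tension rupture (net): A_n = (380 − 3×29)×8 = 2344 mm² (U = 1.0, A_e = A_n). φR_n = 0.75 × 400 × 2344 = 703.2 kN.
Block shear: shear path 2×[53+3×85] = 2×308 mm, A_gv = 4928, A_nv = 2×(308 − 3.5×29)×8 = 3304 mm²; tension across gage: (178 − 2×29)×8 = 960 mm². R_n = min(0.6×400×3304, 0.6×250×4928) + 1.0×400×960 = min(792.96, 739.2) + 384 = 1123.2 kN. φR_n = 0.75 × 1123.2 = 842.4 kN.
Governing: min(1909.5, 1585.4, 703.2, 842.4) = 703.2 kN → net-section rupture.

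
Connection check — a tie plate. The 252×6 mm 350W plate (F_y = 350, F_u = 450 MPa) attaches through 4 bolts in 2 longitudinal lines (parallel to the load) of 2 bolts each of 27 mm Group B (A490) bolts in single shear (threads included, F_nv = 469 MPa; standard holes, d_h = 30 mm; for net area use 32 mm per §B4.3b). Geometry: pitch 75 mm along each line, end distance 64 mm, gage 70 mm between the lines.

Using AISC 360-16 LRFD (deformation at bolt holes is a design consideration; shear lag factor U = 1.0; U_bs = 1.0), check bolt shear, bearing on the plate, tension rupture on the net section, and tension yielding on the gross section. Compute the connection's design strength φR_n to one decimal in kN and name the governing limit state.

Bolt shear: A_b = π(27)²/4 = 572.56 mm². φR_n = 0.75 × 469 × 572.56 × 4 × 1 = 805.6 kN.
Bearing (6 mm plate, F_u = 450 MPa): end bolts L_c = 64 − 30/2 = 49, R_n = min(1.2×49×6×450, 2.4×27×6×450) = 158.76 kN/bolt; interior L_c = 75 − 30 = 45, R_n = 145.8 kN/bolt. φR_n = 0.75 × (2×158.76 + 2×145.8) = 456.8 kN.
Tension rupture (net): A_n = (252 − 2×32)×6 = 1128 mm² (U = 1.0, A_e = A_n). φR_n = 0.75 × 450 × 1128 = 380.7 kN.
Tension yield (gross): A_g = 252×6 = 1512 mm². φR_n = 0.90 × 350 × 1512 = 476.3 kN.
Governing: min(805.6, 456.8, 380.7, 476.3) = 380.7 kN → net-section rupture.

380.7 kN (net-section rupture governs)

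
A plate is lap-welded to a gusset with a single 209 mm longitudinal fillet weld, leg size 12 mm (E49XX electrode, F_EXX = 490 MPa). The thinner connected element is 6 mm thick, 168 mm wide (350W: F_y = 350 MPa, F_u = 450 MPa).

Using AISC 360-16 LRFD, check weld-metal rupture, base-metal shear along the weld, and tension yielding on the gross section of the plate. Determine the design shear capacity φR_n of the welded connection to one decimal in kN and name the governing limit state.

253.9 kN (base-metal shear governs)

Weld metal: throat = 0.707×12 = 8.484 mm, L = 209 mm. φR_n = 0.75 × 0.6 × 490 × 8.484 × 209 = 391.0 kN.
Base metal shear (6 mm plate): yield φR_n = 1.0×0.6×350×6×209 = 263.3 kN; rupture φR_n = 0.75×0.6×450×6×209 = 253.9 kN; take 253.9 kN (rupture).
Tension yield (gross): A_g = 168×6 = 1008 mm². φR_n = 0.90 × 350 × 1008 = 317.5 kN.
Governing: min(391.0, 253.9, 317.5) = 253.9 kN → base-metal shear.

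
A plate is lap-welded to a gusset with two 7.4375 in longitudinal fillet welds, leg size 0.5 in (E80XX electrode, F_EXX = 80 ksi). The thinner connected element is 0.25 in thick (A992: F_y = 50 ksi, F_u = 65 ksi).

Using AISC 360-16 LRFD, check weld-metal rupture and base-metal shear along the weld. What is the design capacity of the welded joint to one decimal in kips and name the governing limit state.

Weld metal: throat = 0.707×0.5 = 0.3535 in, L = 2×7.4375 = 14.875 in. φR_n = 0.75 × 0.6 × 80 × 0.3535 × 14.875 = 189.3 kips.
Base metal shear (0.25 in plate): yield φR_n = 1.0×0.6×50×0.25×14.875 = 111.6 kips; rupture φR_n = 0.75×0.6×65×0.25×14.875 = 108.8 kips; take 108.8 kips (rupture).
Governing: min(189.3, 108.8) = 108.8 kips → base-metal shear.

108.8 kips (base-metal shear governs)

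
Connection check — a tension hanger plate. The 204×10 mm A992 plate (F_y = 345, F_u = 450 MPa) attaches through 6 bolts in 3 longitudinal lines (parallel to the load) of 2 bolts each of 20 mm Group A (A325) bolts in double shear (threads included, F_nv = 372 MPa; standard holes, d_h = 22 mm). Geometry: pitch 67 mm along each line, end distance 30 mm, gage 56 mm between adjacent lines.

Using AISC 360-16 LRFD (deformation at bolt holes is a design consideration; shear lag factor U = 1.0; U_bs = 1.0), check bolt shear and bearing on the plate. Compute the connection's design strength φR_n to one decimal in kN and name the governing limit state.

Bolt shear: A_b = π(20)²/4 = 314.16 mm². φR_n = 0.75 × 372 × 314.16 × 6 × 2 = 1051.8 kN.
Bearing (10 mm plate, F_u = 450 MPa): end bolts L_c = 30 − 22/2 = 19, R_n = min(1.2×19×10×450, 2.4×20×10×450) = 102.6 kN/bolt; interior L_c = 67 − 22 = 45, R_n = 216 kN/bolt. φR_n = 0.75 × (3×102.6 + 3×216) = 716.9 kN.
Governing: min(1051.8, 716.9) = 716.9 kN → bearing.

716.9 kN (bearing governs)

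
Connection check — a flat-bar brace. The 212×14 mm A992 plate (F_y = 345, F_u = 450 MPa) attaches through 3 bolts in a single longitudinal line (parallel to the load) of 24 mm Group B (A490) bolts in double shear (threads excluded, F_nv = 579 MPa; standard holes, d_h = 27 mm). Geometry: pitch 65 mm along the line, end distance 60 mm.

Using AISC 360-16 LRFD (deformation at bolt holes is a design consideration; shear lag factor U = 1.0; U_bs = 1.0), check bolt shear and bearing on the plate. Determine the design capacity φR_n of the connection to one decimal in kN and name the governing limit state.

Bolt shear: A_b = π(24)²/4 = 452.39 mm². φR_n = 0.75 × 579 × 452.39 × 3 × 2 = 1178.7 kN.
Bearing (14 mm plate, F_u = 450 MPa): end bolts L_c = 60 − 27/2 = 46.5, R_n = min(1.2×46.5×14×450, 2.4×24×14×450) = 351.54 kN/bolt; interior L_c = 65 − 27 = 38, R_n = 287.28 kN/bolt. φR_n = 0.75 × (1×351.54 + 2×287.28) = 694.6 kN.
Governing: min(1178.7, 694.6) = 694.6 kN → bearing.

694.6 kN (bearing governs)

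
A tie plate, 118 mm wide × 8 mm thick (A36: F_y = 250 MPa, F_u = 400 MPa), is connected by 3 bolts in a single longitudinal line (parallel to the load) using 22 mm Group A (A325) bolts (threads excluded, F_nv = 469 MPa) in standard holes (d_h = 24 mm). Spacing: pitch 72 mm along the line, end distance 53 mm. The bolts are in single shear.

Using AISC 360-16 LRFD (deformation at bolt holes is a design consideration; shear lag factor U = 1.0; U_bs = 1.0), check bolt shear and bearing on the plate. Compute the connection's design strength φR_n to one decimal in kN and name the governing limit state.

Bolt shear: A_b = π(22)²/4 = 380.13 mm². φR_n = 0.75 × 469 × 380.13 × 3 × 1 = 401.1 kN.
Bearing (8 mm plate, F_u = 400 MPa): end bolts L_c = 53 − 24/2 = 41, R_n = min(1.2×41×8×400, 2.4×22×8×400) = 157.44 kN/bolt; interior L_c = 72 − 24 = 48, R_n = 168.96 kN/bolt. φR_n = 0.75 × (1×157.44 + 2×168.96) = 371.5 kN.
Governing: min(401.1, 371.5) = 371.5 kN → bearing.

371.5 kN (bearing governs)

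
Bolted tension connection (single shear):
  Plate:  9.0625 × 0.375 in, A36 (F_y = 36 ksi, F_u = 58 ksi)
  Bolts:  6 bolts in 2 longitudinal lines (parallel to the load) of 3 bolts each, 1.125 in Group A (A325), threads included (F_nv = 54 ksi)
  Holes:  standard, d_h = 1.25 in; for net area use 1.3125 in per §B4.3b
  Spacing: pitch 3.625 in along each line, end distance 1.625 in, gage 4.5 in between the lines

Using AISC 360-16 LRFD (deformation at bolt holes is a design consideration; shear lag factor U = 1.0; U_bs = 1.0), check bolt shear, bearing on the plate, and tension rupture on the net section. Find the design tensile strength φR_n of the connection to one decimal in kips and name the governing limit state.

Bolt shear: A_b = π(1.125)²/4 = 0.99402 in². φR_n = 0.75 × 54 × 0.99402 × 6 × 1 = 241.5 kips.
Bearing (0.375 in plate, F_u = 58 ksi): end bolts L_c = 1.625 − 1.25/2 = 1, R_n = min(1.2×1×0.375×58, 2.4×1.125×0.375×58) = 26.1 kips/bolt; interior L_c = 3.625 − 1.25 = 2.375, R_n = 58.725 kips/bolt. φR_n = 0.75 × (2×26.1 + 4×58.725) = 215.3 kips.
Tension rupture (net): A_n = (9.0625 − 2×1.3125)×0.375 = 2.4141 in² (U = 1.0, A_e = A_n). φR_n = 0.75 × 58 × 2.4141 = 105.0 kips.
Governing: min(241.5, 215.3, 105.0) = 105.0 kips → net-section rupture.

105.0 kips (net-section rupture governs)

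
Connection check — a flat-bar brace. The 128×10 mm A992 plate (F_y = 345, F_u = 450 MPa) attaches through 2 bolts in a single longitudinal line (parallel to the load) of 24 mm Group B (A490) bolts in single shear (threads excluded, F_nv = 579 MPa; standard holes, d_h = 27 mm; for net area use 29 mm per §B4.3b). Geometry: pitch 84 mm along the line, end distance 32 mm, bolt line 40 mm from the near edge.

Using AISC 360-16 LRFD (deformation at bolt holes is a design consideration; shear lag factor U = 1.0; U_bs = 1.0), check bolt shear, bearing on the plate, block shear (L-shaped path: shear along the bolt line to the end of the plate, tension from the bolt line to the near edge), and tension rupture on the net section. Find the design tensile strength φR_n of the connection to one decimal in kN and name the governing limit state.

232.9 kN (block shear governs)

Bolt shear: A_b = π(24)²/4 = 452.39 mm². φR_n = 0.75 × 579 × 452.39 × 2 × 1 = 392.9 kN.
Bearing (10 mm plate, F_u = 450 MPa): end bolts L_c = 32 − 27/2 = 18.5, R_n = min(1.2×18.5×10×450, 2.4×24×10×450) = 99.9 kN/bolt; interior L_c = 84 − 27 = 57, R_n = 259.2 kN/bolt. φR_n = 0.75 × (1×99.9 + 1×259.2) = 269.3 kN.
Block shear: shear path 1×[32+1×84] = 1×116 mm, A_gv = 1160, A_nv = 1×(116 − 1.5×29)×10 = 725 mm²; tension to near edge: (40 − 0.5×29)×10 = 255 mm². R_n = min(0.6×450×725, 0.6×345×1160) + 1.0×450×255 = min(195.75, 240.12) + 114.75 = 310.5 kN. φR_n = 0.75 × 310.5 = 232.9 kN.
Tension rupture (net): A_n = (128 − 1×29)×10 = 990 mm² (U = 1.0, A_e = A_n). φR_n = 0.75 × 450 × 990 = 334.1 kN.
Governing: min(392.9, 269.3, 232.9, 334.1) = 232.9 kN → block shear.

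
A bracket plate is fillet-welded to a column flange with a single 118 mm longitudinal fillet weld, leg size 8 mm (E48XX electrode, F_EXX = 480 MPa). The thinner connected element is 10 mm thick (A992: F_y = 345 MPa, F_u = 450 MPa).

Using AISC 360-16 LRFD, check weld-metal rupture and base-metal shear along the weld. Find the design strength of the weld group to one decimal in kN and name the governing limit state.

144.2 kN (weld metal governs)

Weld metal: throat = 0.707×8 = 5.656 mm, L = 118 mm. φR_n = 0.75 × 0.6 × 480 × 5.656 × 118 = 144.2 kN.
Base metal shear (10 mm plate): yield φR_n = 1.0×0.6×345×10×118 = 244.3 kN; rupture φR_n = 0.75×0.6×450×10×118 = 239.0 kN; take 239.0 kN (rupture).
Governing: min(144.2, 239.0) = 144.2 kN → weld metal.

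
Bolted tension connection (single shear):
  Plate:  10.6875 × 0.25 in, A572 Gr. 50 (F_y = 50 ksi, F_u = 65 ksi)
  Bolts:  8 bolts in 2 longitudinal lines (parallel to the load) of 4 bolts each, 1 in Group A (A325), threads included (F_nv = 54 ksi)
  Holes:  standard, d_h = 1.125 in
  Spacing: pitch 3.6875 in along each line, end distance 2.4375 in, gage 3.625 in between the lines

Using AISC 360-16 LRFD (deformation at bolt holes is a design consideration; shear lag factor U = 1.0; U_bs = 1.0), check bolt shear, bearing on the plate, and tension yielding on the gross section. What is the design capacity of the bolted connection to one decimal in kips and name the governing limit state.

Bolt shear: A_b = π(1)²/4 = 0.7854 in². φR_n = 0.75 × 54 × 0.7854 × 8 × 1 = 254.5 kips.
Bearing (0.25 in plate, F_u = 65 ksi): end bolts L_c = 2.4375 − 1.125/2 = 1.875, R_n = min(1.2×1.875×0.25×65, 2.4×1×0.25×65) = 36.563 kips/bolt; interior L_c = 3.6875 − 1.125 = 2.5625, R_n = 39 kips/bolt. φR_n = 0.75 × (2×36.563 + 6×39) = 230.3 kips.
Tension yield (gross): A_g = 10.6875×0.25 = 2.6719 in². φR_n = 0.90 × 50 × 2.6719 = 120.2 kips.
Governing: min(254.5, 230.3, 120.2) = 120.2 kips → gross-section yield.

120.2 kips (gross-section yield governs)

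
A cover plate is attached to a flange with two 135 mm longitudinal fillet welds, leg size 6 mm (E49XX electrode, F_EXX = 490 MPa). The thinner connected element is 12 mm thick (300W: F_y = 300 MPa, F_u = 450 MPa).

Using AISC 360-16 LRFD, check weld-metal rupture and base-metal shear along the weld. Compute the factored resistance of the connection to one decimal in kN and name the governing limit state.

Weld metal: throat = 0.707×6 = 4.242 mm, L = 2×135 = 270 mm. φR_n = 0.75 × 0.6 × 490 × 4.242 × 270 = 252.5 kN.
Base metal shear (12 mm plate): yield φR_n = 1.0×0.6×300×12×270 = 583.2 kN; rupture φR_n = 0.75×0.6×450×12×270 = 656.1 kN; take 583.2 kN (yield).
Governing: min(252.5, 583.2) = 252.5 kN → weld metal.

252.5 kN (weld metal governs)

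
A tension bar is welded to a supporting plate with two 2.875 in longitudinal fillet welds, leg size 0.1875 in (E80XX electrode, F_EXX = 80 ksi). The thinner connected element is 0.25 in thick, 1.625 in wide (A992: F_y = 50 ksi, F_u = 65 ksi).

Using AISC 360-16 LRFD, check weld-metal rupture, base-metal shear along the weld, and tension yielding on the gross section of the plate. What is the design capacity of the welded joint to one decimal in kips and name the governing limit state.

18.3 kips (gross-section yield governs)

Weld metal: throat = 0.707×0.1875 = 0.13256 in, L = 2×2.875 = 5.75 in. φR_n = 0.75 × 0.6 × 80 × 0.13256 × 5.75 = 27.4 kips.
Base metal shear (0.25 in plate): yield φR_n = 1.0×0.6×50×0.25×5.75 = 43.1 kips; rupture φR_n = 0.75×0.6×65×0.25×5.75 = 42.0 kips; take 42.0 kips (rupture).
Tension yield (gross): A_g = 1.625×0.25 = 0.40625 in². φR_n = 0.90 × 50 × 0.40625 = 18.3 kips.
Governing: min(27.4, 42.0, 18.3) = 18.3 kips → gross-section yield.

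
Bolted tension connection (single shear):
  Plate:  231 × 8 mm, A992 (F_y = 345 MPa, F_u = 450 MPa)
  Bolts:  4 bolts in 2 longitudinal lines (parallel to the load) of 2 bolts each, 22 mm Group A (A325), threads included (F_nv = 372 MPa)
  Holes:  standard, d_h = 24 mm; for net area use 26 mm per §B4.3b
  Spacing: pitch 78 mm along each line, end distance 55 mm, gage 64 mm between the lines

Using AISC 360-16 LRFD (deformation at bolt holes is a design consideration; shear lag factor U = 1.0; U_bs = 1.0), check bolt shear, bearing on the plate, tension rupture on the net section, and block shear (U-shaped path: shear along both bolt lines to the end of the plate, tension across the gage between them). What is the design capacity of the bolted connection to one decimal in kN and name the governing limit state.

407.2 kN (block shear governs)

Bolt shear: A_b = π(22)²/4 = 380.13 mm². φR_n = 0.75 × 372 × 380.13 × 4 × 1 = 424.2 kN.
Bearing (8 mm plate, F_u = 450 MPa): end bolts L_c = 55 − 24/2 = 43, R_n = min(1.2×43×8×450, 2.4×22×8×450) = 185.76 kN/bolt; interior L_c = 78 − 24 = 54, R_n = 190.08 kN/bolt. φR_n = 0.75 × (2×185.76 + 2×190.08) = 563.8 kN.
Tension rupture (net): A_n = (231 − 2×26)×8 = 1432 mm² (U = 1.0, A_e = A_n). φR_n = 0.75 × 450 × 1432 = 483.3 kN.
Block shear: shear path 2×[55+1×78] = 2×133 mm, A_gv = 2128, A_nv = 2×(133 − 1.5×26)×8 = 1504 mm²; tension across gage: (64 − 1×26)×8 = 304 mm². R_n = min(0.6×450×1504, 0.6×345×2128) + 1.0×450×304 = min(406.08, 440.5) + 136.8 = 542.88 kN. φR_n = 0.75 × 542.88 = 407.2 kN.
Governing: min(424.2, 563.8, 483.3, 407.2) = 407.2 kN → block shear.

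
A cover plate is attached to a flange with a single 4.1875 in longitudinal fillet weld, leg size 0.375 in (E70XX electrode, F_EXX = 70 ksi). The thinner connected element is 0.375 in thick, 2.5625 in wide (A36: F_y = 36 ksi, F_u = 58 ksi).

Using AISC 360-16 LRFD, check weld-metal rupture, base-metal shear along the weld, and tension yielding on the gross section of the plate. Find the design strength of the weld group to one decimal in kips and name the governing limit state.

Weld metal: throat = 0.707×0.375 = 0.26513 in, L = 4.1875 in. φR_n = 0.75 × 0.6 × 70 × 0.26513 × 4.1875 = 35.0 kips.
Base metal shear (0.375 in plate): yield φR_n = 1.0×0.6×36×0.375×4.1875 = 33.9 kips; rupture φR_n = 0.75×0.6×58×0.375×4.1875 = 41.0 kips; take 33.9 kips (yield).
Tension yield (gross): A_g = 2.5625×0.375 = 0.96094 in². φR_n = 0.90 × 36 × 0.96094 = 31.1 kips.
Governing: min(35.0, 33.9, 31.1) = 31.1 kips → gross-section yield.

31.1 kips (gross-section yield governs)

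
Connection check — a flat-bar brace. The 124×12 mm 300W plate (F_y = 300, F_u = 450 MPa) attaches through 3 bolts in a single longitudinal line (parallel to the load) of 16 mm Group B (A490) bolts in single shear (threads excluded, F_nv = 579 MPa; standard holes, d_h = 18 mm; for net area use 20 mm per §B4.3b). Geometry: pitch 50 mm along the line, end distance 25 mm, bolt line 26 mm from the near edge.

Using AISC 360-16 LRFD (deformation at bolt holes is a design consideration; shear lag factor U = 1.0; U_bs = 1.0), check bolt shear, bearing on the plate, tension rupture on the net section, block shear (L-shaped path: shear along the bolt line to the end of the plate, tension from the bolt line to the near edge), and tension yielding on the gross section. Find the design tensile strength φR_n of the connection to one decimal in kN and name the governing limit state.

Bolt shear: A_b = π(16)²/4 = 201.06 mm². φR_n = 0.75 × 579 × 201.06 × 3 × 1 = 261.9 kN.
Bearing (12 mm plate, F_u = 450 MPa): end bolts L_c = 25 − 18/2 = 16, R_n = min(1.2×16×12×450, 2.4×16×12×450) = 103.68 kN/bolt; interior L_c = 50 − 18 = 32, R_n = 207.36 kN/bolt. φR_n = 0.75 × (1×103.68 + 2×207.36) = 388.8 kN.
Tension rupture (net): A_n = (124 − 1×20)×12 = 1248 mm² (U = 1.0, A_e = A_n). φR_n = 0.75 × 450 × 1248 = 421.2 kN.
Block shear: shear path 1×[25+2×50] = 1×125 mm, A_gv = 1500, A_nv = 1×(125 − 2.5×20)×12 = 900 mm²; tension to near edge: (26 − 0.5×20)×12 = 192 mm². R_n = min(0.6×450×900, 0.6×300×1500) + 1.0×450×192 = min(243, 270) + 86.4 = 329.4 kN. φR_n = 0.75 × 329.4 = 247.1 kN.
Tension yield (gross): A_g = 124×12 = 1488 mm². φR_n = 0.90 × 300 × 1488 = 401.8 kN.
Governing: min(261.9, 388.8, 421.2, 247.1, 401.8) = 247.1 kN → block shear.

247.1 kN (block shear governs)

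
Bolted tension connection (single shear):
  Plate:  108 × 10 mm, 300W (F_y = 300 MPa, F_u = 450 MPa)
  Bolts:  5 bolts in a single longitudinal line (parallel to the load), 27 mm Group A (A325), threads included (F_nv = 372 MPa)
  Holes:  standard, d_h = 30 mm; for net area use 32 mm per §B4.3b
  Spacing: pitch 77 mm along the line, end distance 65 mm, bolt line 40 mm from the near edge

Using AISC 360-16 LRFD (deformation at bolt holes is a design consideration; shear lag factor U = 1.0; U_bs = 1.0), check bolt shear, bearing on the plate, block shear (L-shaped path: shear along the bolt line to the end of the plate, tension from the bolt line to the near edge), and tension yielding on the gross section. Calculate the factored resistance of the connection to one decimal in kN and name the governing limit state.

291.6 kN (gross-section yield governs)

Bolt shear: A_b = π(27)²/4 = 572.56 mm². φR_n = 0.75 × 372 × 572.56 × 5 × 1 = 798.7 kN.
Bearing (10 mm plate, F_u = 450 MPa): end bolts L_c = 65 − 30/2 = 50, R_n = min(1.2×50×10×450, 2.4×27×10×450) = 270 kN/bolt; interior L_c = 77 − 30 = 47, R_n = 253.8 kN/bolt. φR_n = 0.75 × (1×270 + 4×253.8) = 963.9 kN.
Block shear: shear path 1×[65+4×77] = 1×373 mm, A_gv = 3730, A_nv = 1×(373 − 4.5×32)×10 = 2290 mm²; tension to near edge: (40 − 0.5×32)×10 = 240 mm². R_n = min(0.6×450×2290, 0.6×300×3730) + 1.0×450×240 = min(618.3, 671.4) + 108 = 726.3 kN. φR_n = 0.75 × 726.3 = 544.7 kN.
Tension yield (gross): A_g = 108×10 = 1080 mm². φR_n = 0.90 × 300 × 1080 = 291.6 kN.
Governing: min(798.7, 963.9, 544.7, 291.6) = 291.6 kN → gross-section yield.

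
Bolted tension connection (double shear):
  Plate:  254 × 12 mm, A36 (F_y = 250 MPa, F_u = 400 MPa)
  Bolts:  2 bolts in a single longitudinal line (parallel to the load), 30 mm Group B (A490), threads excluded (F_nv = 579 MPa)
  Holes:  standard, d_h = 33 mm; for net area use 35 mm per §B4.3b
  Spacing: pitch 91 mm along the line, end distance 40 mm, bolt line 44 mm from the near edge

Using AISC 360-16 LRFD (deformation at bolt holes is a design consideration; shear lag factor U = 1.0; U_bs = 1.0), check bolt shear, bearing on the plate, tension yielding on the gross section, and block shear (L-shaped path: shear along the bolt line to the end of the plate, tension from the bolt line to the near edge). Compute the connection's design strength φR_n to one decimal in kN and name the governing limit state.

Bolt shear: A_b = π(30)²/4 = 706.86 mm². φR_n = 0.75 × 579 × 706.86 × 2 × 2 = 1227.8 kN.
Bearing (12 mm plate, F_u = 400 MPa): end bolts L_c = 40 − 33/2 = 23.5, R_n = min(1.2×23.5×12×400, 2.4×30×12×400) = 135.36 kN/bolt; interior L_c = 91 − 33 = 58, R_n = 334.08 kN/bolt. φR_n = 0.75 × (1×135.36 + 1×334.08) = 352.1 kN.
Tension yield (gross): A_g = 254×12 = 3048 mm². φR_n = 0.90 × 250 × 3048 = 685.8 kN.
Block shear: shear path 1×[40+1×91] = 1×131 mm, A_gv = 1572, A_nv = 1×(131 − 1.5×35)×12 = 942 mm²; tension to near edge: (44 − 0.5×35)×12 = 318 mm². R_n = min(0.6×400×942, 0.6×250×1572) + 1.0×400×318 = min(226.08, 235.8) + 127.2 = 353.28 kN. φR_n = 0.75 × 353.28 = 265.0 kN.
Governing: min(1227.8, 352.1, 685.8, 265.0) = 265.0 kN → block shear.

265.0 kN (block shear governs)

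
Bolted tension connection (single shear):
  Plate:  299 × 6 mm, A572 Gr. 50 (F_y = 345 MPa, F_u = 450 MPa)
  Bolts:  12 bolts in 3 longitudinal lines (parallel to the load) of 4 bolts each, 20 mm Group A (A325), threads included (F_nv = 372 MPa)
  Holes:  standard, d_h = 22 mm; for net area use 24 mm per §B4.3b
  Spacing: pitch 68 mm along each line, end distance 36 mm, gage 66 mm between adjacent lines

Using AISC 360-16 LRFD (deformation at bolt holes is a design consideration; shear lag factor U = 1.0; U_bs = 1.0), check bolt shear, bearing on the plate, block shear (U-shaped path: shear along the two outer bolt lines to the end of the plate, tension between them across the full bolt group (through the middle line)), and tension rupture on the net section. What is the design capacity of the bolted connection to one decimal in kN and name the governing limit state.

459.7 kN (net-section rupture governs)

Bolt shear: A_b = π(20)²/4 = 314.16 mm². φR_n = 0.75 × 372 × 314.16 × 12 × 1 = 1051.8 kN.
Bearing (6 mm plate, F_u = 450 MPa): end bolts L_c = 36 − 22/2 = 25, R_n = min(1.2×25×6×450, 2.4×20×6×450) = 81 kN/bolt; interior L_c = 68 − 22 = 46, R_n = 129.6 kN/bolt. φR_n = 0.75 × (3×81 + 9×129.6) = 1057.1 kN.
Block shear: shear path 2×[36+3×68] = 2×240 mm, A_gv = 2880, A_nv = 2×(240 − 3.5×24)×6 = 1872 mm²; tension across gage: (132 − 2×24)×6 = 504 mm². R_n = min(0.6×450×1872, 0.6×345×2880) + 1.0×450×504 = min(505.44, 596.16) + 226.8 = 732.24 kN. φR_n = 0.75 × 732.24 = 549.2 kN.
Tension rupture (net): A_n = (299 − 3×24)×6 = 1362 mm² (U = 1.0, A_e = A_n). φR_n = 0.75 × 450 × 1362 = 459.7 kN.
Governing: min(1051.8, 1057.1, 549.2, 459.7) = 459.7 kN → net-section rupture.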